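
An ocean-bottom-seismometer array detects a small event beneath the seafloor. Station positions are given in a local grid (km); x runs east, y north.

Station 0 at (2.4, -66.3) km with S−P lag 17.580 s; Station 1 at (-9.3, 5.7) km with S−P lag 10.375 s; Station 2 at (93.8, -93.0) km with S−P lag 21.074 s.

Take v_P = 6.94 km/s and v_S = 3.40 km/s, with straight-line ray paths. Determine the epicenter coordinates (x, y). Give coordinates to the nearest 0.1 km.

x ≈ 50.4 km, y ≈ 40.6 km

Distance from S−P lag: d = Δt · v_P v_S / (v_P − v_S) = Δt · (6.94·3.40)/(6.94−3.40) ≈ 6.6655·Δt.
So d_Station 0 = 117.18, d_Station 1 = 69.15, d_Station 2 = 140.47 km.
Circle about each station: (x − 2.4)² + (y + 66.3)² = 117.18²; (x + 9.3)² + (y − 5.7)² = 69.15²; (x − 93.8)² + (y + 93.0)² = 140.47².
Subtracting the Station 0 equation from the Station 1 and Station 2 equations removes the quadratic terms:
-23.4 x + 144.0 y = 4666.96
182.8 x − 53.4 y = 7045.32
Solving the 2×2 system: x ≈ 50.4, y ≈ 40.6 km.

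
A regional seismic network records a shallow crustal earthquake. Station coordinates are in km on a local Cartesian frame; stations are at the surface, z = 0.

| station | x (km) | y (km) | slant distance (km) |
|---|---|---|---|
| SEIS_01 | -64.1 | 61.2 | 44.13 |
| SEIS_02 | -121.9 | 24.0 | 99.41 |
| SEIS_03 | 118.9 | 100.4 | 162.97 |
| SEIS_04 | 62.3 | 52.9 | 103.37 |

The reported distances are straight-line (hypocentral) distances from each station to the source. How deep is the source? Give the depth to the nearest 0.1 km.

depth ≈ 33.4 km

Each station gives a sphere (x−x_i)² + (y−y_i)² + z² = d_i² (stations at z=0).
Subtracting the SEIS_01 sphere from SEIS_02 and SEIS_03: z² cancels, leaving linear equations in x and y:
-115.6 x − 74.4 y = -353.53
366.0 x + 78.4 y = -8248.64
Solving: x ≈ -35.306, y ≈ 59.609 km (keep extra digits for the depth step; rounded: -35.3, 59.6).
Then from the SEIS_01 sphere: z² = 44.13² − (x + 64.1)² − (y − 61.2)² with x = -35.306, y = 59.609, so z ≈ 33.404 ≈ 33.4 km.
Check against SEIS_04 (with the unrounded solution): distance 103.38 ≈ 103.37 km. ✓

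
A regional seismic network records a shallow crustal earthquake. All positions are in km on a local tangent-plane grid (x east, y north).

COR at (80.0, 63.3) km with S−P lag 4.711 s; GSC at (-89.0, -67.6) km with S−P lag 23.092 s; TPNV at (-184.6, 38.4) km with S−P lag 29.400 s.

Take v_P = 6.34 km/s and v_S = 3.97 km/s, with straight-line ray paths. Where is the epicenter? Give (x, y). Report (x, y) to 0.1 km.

Distance from S−P lag: d = Δt · v_P v_S / (v_P − v_S) = Δt · (6.34·3.97)/(6.34−3.97) ≈ 10.6202·Δt.
So d_COR = 50.03, d_GSC = 245.24, d_TPNV = 312.23 km.
Circle about each station: (x − 80.0)² + (y − 63.3)² = 50.03²; (x + 89.0)² + (y + 67.6)² = 245.24²; (x + 184.6)² + (y − 38.4)² = 312.23².
Subtracting pairs of circle equations eliminates x²+y² and gives linear equations (the radical axes):
-338.0 x − 261.8 y = -55555.79
-529.2 x − 49.8 y = -69839.74
Solving the 2×2 system: x ≈ 127.5, y ≈ 47.6 km.

x ≈ 127.5 km, y ≈ 47.6 km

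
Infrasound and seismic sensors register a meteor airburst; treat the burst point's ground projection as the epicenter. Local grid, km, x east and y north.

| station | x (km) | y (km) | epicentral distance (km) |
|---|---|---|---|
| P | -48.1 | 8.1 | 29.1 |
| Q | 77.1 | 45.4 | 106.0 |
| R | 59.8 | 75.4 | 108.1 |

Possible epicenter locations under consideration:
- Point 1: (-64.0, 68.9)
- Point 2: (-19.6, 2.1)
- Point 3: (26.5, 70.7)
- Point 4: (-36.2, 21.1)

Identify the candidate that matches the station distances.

Point 2

For each candidate, compare |candidate − station| to the reported distance:
Point 1: residuals P 33.7, Q 37.0, R 15.9 → max 37.0 km
Point 2: residuals P 0.0, Q 0.0, R 0.0 → max 0.0 km
Point 3: residuals P 68.3, Q 49.4, R 74.5 → max 74.5 km
Point 4: residuals P 11.5, Q 9.9, R 2.2 → max 11.5 km
Only Point 2 has all residuals ≈ 0.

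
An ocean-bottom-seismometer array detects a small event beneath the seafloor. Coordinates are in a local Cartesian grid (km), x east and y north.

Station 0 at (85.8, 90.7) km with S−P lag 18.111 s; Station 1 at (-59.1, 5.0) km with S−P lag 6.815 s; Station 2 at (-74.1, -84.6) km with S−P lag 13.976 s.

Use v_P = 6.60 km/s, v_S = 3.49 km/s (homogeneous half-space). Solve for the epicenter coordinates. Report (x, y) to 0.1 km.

Distance from S−P lag: d = Δt · v_P v_S / (v_P − v_S) = Δt · (6.60·3.49)/(6.60−3.49) ≈ 7.4064·Δt.
So d_Station 0 = 134.14, d_Station 1 = 50.47, d_Station 2 = 103.51 km.
Circle about each station: (x − 85.8)² + (y − 90.7)² = 134.14²; (x + 59.1)² + (y − 5.0)² = 50.47²; (x + 74.1)² + (y + 84.6)² = 103.51².
Subtracting the Station 0 equation from the Station 1 and Station 2 equations removes the quadratic terms:
-289.8 x − 171.4 y = 3376.00
-319.8 x − 350.6 y = 4339.06
Solving the 2×2 system: x ≈ -9.4, y ≈ -3.8 km.
Check against Station 0 (with the unrounded x, y): √((x − 85.8)²+(y − 90.7)²) = 134.14 ≈ 134.14 km. ✓

-9.4 km east, -3.8 km north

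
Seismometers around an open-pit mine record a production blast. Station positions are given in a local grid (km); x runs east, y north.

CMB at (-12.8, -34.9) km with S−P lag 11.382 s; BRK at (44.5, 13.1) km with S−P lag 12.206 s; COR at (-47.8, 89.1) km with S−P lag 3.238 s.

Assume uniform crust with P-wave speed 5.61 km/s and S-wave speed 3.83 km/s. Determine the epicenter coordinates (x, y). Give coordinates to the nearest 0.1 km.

(-86.1, 81.3)

Distance from S−P lag: d = Δt · v_P v_S / (v_P − v_S) = Δt · (5.61·3.83)/(5.61−3.83) ≈ 12.0710·Δt.
So d_CMB = 137.39, d_BRK = 147.34, d_COR = 39.09 km.
Circle about each station: (x + 12.8)² + (y + 34.9)² = 137.39²; (x − 44.5)² + (y − 13.1)² = 147.34²; (x + 47.8)² + (y − 89.1)² = 39.09².
Subtracting pairs of circle equations eliminates x²+y² and gives linear equations (the radical axes):
114.6 x + 96.0 y = -2063.05
-70.0 x + 248.0 y = 26189.78
Solving the 2×2 system: x ≈ -86.1, y ≈ 81.3 km.
Check against CMB (with the unrounded x, y): √((x + 12.8)²+(y + 34.9)²) = 137.39 ≈ 137.39 km. ✓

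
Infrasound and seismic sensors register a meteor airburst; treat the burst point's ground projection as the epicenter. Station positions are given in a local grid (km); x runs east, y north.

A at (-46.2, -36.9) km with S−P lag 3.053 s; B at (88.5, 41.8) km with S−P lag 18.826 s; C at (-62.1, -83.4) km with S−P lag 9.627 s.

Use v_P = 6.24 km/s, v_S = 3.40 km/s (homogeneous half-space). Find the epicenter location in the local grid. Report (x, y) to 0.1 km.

Distance from S−P lag: d = Δt · v_P v_S / (v_P − v_S) = Δt · (6.24·3.40)/(6.24−3.40) ≈ 7.4704·Δt.
So d_A = 22.81, d_B = 140.64, d_C = 71.92 km.
Circle about each station: (x + 46.2)² + (y + 36.9)² = 22.81²; (x − 88.5)² + (y − 41.8)² = 140.64²; (x + 62.1)² + (y + 83.4)² = 71.92².
Subtracting the A equation from the B and C equations removes the quadratic terms:
269.4 x + 157.4 y = -13175.87
-31.8 x − 93.0 y = 2663.73
Solving the 2×2 system: x ≈ -40.2, y ≈ -14.9 km.

(-40.2, -14.9)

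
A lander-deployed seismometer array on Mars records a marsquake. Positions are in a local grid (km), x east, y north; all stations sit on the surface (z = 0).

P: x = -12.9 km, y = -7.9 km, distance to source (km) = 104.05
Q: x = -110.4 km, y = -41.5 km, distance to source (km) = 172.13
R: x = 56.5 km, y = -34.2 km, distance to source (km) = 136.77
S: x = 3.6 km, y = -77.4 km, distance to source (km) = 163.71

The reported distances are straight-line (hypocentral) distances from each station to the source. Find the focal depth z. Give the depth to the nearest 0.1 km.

depth ≈ 63.2 km

Each station gives a sphere (x−x_i)² + (y−y_i)² + z² = d_i² (stations at z=0).
Subtracting the P sphere from Q and R: z² cancels, leaving linear equations in x and y:
-195.0 x − 67.2 y = -5120.74
138.8 x − 52.6 y = -3746.56
Solving: x ≈ 0.898, y ≈ 73.596 km (keep extra digits for the depth step; rounded: 0.9, 73.6).
Then from the P sphere: z² = 104.05² − (x + 12.9)² − (y + 7.9)² with x = 0.898, y = 73.596, so z ≈ 63.201 ≈ 63.2 km.
Check against S (with the unrounded solution): distance 163.71 ≈ 163.71 km. ✓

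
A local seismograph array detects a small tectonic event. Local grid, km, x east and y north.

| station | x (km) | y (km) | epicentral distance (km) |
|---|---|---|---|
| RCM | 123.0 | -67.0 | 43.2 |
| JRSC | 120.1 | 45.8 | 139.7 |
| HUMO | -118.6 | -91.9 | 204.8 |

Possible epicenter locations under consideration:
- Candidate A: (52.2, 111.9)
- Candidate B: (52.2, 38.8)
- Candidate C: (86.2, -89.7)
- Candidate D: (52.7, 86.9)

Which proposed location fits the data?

Candidate C

For each candidate, compare |candidate − station| to the reported distance:
Candidate A: residuals RCM 149.2, JRSC 44.9, HUMO 61.1 → max 149.2 km
Candidate B: residuals RCM 84.1, JRSC 71.4, HUMO 10.3 → max 84.1 km
Candidate C: residuals RCM 0.0, JRSC 0.0, HUMO 0.0 → max 0.0 km
Candidate D: residuals RCM 126.0, JRSC 60.8, HUMO 42.8 → max 126.0 km
Only Candidate C has all residuals ≈ 0.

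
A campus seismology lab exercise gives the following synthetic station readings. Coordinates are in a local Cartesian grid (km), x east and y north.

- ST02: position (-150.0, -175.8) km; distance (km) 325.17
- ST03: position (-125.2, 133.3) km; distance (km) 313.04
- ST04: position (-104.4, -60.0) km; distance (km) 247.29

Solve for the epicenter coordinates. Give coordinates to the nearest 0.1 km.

Circle about each station: (x + 150.0)² + (y + 175.8)² = 325.17²; (x + 125.2)² + (y − 133.3)² = 313.04²; (x + 104.4)² + (y + 60.0)² = 247.29².
Subtracting the ST02 equation from the ST03 and ST04 equations removes the quadratic terms:
49.6 x + 618.2 y = -12220.22
91.2 x + 231.6 y = 5676.90
Solving the 2×2 system: x ≈ 141.2, y ≈ -31.1 km.
Check against ST02 (with the unrounded x, y): √((x + 150.0)²+(y + 175.8)²) = 325.19 ≈ 325.17 km. ✓

x ≈ 141.2 km, y ≈ -31.1 km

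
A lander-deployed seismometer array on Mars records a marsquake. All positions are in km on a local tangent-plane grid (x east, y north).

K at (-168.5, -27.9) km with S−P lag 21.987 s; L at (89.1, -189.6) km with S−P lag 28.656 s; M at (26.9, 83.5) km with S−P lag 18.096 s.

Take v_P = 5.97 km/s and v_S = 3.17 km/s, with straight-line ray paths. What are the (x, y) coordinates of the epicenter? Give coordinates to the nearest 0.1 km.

(-19.9, -29.5)

Distance from S−P lag: d = Δt · v_P v_S / (v_P − v_S) = Δt · (5.97·3.17)/(5.97−3.17) ≈ 6.7589·Δt.
So d_K = 148.61, d_L = 193.68, d_M = 122.31 km.
Circle about each station: (x + 168.5)² + (y + 27.9)² = 148.61²; (x − 89.1)² + (y + 189.6)² = 193.68²; (x − 26.9)² + (y − 83.5)² = 122.31².
Subtracting the K equation from the L and M equations removes the quadratic terms:
515.2 x − 323.4 y = -710.70
390.8 x + 222.8 y = -14349.60
Solving the 2×2 system: x ≈ -19.9, y ≈ -29.5 km.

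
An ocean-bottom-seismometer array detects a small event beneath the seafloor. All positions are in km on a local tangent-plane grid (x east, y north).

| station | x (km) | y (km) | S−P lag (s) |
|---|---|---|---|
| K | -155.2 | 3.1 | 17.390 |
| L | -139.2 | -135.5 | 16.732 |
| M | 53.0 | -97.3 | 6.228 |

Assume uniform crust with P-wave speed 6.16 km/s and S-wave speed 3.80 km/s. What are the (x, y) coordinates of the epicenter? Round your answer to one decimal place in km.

6.7 km east, -56.4 km north

Distance from S−P lag: d = Δt · v_P v_S / (v_P − v_S) = Δt · (6.16·3.80)/(6.16−3.80) ≈ 9.9186·Δt.
So d_K = 172.49, d_L = 165.96, d_M = 61.77 km.
Circle about each station: (x + 155.2)² + (y − 3.1)² = 172.49²; (x + 139.2)² + (y + 135.5)² = 165.96²; (x − 53.0)² + (y + 97.3)² = 61.77².
Subtracting the K equation from the L and M equations removes the quadratic terms:
32.0 x − 277.2 y = 15850.32
416.4 x − 200.8 y = 14116.91
Solving the 2×2 system: x ≈ 6.7, y ≈ -56.4 km.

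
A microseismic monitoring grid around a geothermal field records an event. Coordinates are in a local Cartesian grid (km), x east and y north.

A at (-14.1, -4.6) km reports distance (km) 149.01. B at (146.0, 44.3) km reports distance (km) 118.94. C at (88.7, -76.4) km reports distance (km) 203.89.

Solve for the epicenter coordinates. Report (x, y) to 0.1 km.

58.9 km east, 125.3 km north

Circle about each station: (x + 14.1)² + (y + 4.6)² = 149.01²; (x − 146.0)² + (y − 44.3)² = 118.94²; (x − 88.7)² + (y + 76.4)² = 203.89².
Subtracting the A equation from the B and C equations removes the quadratic terms:
320.2 x + 97.8 y = 31115.78
205.6 x − 143.6 y = -5882.47
Solving the 2×2 system: x ≈ 58.9, y ≈ 125.3 km.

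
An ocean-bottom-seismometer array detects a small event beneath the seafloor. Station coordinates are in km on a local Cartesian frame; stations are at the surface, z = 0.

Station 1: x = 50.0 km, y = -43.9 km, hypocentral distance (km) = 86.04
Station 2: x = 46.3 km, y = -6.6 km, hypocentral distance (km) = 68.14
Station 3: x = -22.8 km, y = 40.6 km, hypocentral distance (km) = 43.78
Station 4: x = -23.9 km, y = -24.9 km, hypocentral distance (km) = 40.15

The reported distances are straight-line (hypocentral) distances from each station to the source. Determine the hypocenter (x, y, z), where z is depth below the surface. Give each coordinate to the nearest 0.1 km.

(-15.9, 5.4, 25.1)

Each station gives a sphere (x−x_i)² + (y−y_i)² + z² = d_i² (stations at z=0).
Subtracting the Station 1 sphere from Station 2 and Station 3: z² cancels, leaving linear equations in x and y:
-7.4 x + 74.6 y = 519.86
-145.6 x + 169.0 y = 3227.18
Solving: x ≈ -15.908, y ≈ 5.391 km (keep extra digits for the depth step; rounded: -15.9, 5.4).
Then from the Station 1 sphere: z² = 86.04² − (x − 50.0)² − (y + 43.9)² with x = -15.908, y = 5.391, so z ≈ 25.088 ≈ 25.1 km.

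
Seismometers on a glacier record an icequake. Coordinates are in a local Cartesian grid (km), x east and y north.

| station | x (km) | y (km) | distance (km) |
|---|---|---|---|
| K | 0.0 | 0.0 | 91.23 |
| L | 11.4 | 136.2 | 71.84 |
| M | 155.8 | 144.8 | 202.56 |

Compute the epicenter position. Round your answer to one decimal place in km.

(-37.2, 83.3)

Circle about each station: x² + y² = 91.23²; (x − 11.4)² + (y − 136.2)² = 71.84²; (x − 155.8)² + (y − 144.8)² = 202.56².
Subtracting the K equation from the L and M equations removes the quadratic terms:
22.8 x + 272.4 y = 21842.33
311.6 x + 289.6 y = 12533.04
Solving the 2×2 system: x ≈ -37.2, y ≈ 83.3 km.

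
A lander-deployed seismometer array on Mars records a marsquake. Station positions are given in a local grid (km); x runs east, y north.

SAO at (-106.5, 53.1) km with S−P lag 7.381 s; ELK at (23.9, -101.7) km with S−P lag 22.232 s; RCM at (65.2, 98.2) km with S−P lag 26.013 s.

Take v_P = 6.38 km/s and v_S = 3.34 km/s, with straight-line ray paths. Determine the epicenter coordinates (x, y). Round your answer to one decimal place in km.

Distance from S−P lag: d = Δt · v_P v_S / (v_P − v_S) = Δt · (6.38·3.34)/(6.38−3.34) ≈ 7.0096·Δt.
So d_SAO = 51.74, d_ELK = 155.84, d_RCM = 182.34 km.
Circle about each station: (x + 106.5)² + (y − 53.1)² = 51.74²; (x − 23.9)² + (y + 101.7)² = 155.84²; (x − 65.2)² + (y − 98.2)² = 182.34².
Subtracting the SAO equation from the ELK and RCM equations removes the quadratic terms:
260.8 x − 309.6 y = -24856.84
343.4 x + 90.2 y = -30838.43
Solving the 2×2 system: x ≈ -90.8, y ≈ 3.8 km.

x ≈ -90.8 km, y ≈ 3.8 km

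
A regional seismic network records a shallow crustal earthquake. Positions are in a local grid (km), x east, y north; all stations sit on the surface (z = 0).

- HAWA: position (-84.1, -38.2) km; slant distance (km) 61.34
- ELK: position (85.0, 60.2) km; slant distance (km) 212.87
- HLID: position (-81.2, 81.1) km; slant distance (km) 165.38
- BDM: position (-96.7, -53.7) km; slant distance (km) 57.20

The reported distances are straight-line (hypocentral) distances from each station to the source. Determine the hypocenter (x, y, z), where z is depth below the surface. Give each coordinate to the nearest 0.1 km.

x ≈ -70.8 km, y ≈ -77.7 km, depth ≈ 45.0 km

Each station gives a sphere (x−x_i)² + (y−y_i)² + z² = d_i² (stations at z=0).
Subtracting the HAWA sphere from ELK and HLID: z² cancels, leaving linear equations in x and y:
338.2 x + 196.8 y = -39234.05
5.8 x + 238.6 y = -18949.35
Solving: x ≈ -70.796, y ≈ -77.698 km (keep extra digits for the depth step; rounded: -70.8, -77.7).
Then from the HAWA sphere: z² = 61.34² − (x + 84.1)² − (y + 38.2)² with x = -70.796, y = -77.698, so z ≈ 45.006 ≈ 45.0 km.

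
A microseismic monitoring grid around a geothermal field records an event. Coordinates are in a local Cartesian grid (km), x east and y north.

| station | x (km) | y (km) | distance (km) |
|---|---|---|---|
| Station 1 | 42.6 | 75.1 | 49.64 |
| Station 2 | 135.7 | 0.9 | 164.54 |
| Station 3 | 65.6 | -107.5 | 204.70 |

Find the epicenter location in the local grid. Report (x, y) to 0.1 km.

Circle about each station: (x − 42.6)² + (y − 75.1)² = 49.64²; (x − 135.7)² + (y − 0.9)² = 164.54²; (x − 65.6)² + (y + 107.5)² = 204.70².
Subtracting pairs of circle equations eliminates x²+y² and gives linear equations (the radical axes):
186.2 x − 148.4 y = -13648.75
46.0 x − 365.2 y = -31033.12
Solving the 2×2 system: x ≈ -6.2, y ≈ 84.2 km.

x ≈ -6.2 km, y ≈ 84.2 km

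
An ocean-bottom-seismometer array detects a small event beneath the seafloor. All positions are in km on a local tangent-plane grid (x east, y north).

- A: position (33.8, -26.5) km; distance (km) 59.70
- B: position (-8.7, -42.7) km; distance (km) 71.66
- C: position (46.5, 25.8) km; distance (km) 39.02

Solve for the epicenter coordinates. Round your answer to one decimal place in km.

7.5 km east, 27.1 km north

Circle about each station: (x − 33.8)² + (y + 26.5)² = 59.70²; (x + 8.7)² + (y + 42.7)² = 71.66²; (x − 46.5)² + (y − 25.8)² = 39.02².
Subtracting the A equation from the B and C equations removes the quadratic terms:
-85.0 x − 32.4 y = -1516.78
25.4 x + 104.6 y = 3024.73
Solving the 2×2 system: x ≈ 7.5, y ≈ 27.1 km.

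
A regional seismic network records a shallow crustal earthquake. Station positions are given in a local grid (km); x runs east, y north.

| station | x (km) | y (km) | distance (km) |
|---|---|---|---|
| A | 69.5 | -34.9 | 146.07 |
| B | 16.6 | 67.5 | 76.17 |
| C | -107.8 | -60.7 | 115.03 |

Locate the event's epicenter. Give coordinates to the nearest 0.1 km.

Circle about each station: (x − 69.5)² + (y + 34.9)² = 146.07²; (x − 16.6)² + (y − 67.5)² = 76.17²; (x + 107.8)² + (y + 60.7)² = 115.03².
Subtracting the A equation from the B and C equations removes the quadratic terms:
-105.8 x + 204.8 y = 14318.13
-354.6 x − 51.6 y = 17361.61
Solving the 2×2 system: x ≈ -55.0, y ≈ 41.5 km.

(-55.0, 41.5)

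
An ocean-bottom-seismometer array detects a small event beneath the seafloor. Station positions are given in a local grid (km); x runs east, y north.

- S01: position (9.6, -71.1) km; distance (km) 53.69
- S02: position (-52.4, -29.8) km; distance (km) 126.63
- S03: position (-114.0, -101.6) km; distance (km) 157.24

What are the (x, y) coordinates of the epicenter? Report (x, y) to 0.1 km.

42.8 km east, -113.3 km north

Circle about each station: (x − 9.6)² + (y + 71.1)² = 53.69²; (x + 52.4)² + (y + 29.8)² = 126.63²; (x + 114.0)² + (y + 101.6)² = 157.24².
Subtracting the S01 equation from the S02 and S03 equations removes the quadratic terms:
-124.0 x + 82.6 y = -14666.11
-247.2 x − 61.0 y = -3670.61
Solving the 2×2 system: x ≈ 42.8, y ≈ -113.3 km.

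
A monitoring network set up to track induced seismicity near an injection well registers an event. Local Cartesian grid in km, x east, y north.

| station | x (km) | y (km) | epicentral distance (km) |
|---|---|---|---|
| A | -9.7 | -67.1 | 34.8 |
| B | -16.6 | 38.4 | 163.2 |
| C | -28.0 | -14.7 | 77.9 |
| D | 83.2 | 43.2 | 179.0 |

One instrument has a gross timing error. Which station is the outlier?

Solve using three stations at a time. Using A, C, D (subtract circle equations pairwise → linear system) gives (x, y) ≈ (-33.6, -92.4).
Distances from that point to each station vs reported:
  A: calculated 34.8 vs reported 34.8 → residual 0.0 km
  B: calculated 131.9 vs reported 163.2 → residual 31.3 km
  C: calculated 77.9 vs reported 77.9 → residual 0.0 km
  D: calculated 179.0 vs reported 179.0 → residual 0.0 km
A, C, D are mutually consistent (residuals ≈ 0); B is off by 31.3 km.

B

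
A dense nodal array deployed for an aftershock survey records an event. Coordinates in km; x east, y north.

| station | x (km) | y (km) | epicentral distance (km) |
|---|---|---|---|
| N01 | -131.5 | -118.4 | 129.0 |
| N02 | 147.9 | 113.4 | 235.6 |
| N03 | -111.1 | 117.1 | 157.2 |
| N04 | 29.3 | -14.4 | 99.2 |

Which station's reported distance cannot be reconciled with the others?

N04

Solve using three stations at a time. Using N01, N02, N03 (subtract circle equations pairwise → linear system) gives (x, y) ≈ (-43.0, -24.6).
Distances from that point to each station vs reported:
  N01: calculated 129.0 vs reported 129.0 → residual 0.0 km
  N02: calculated 235.6 vs reported 235.6 → residual 0.0 km
  N03: calculated 157.2 vs reported 157.2 → residual 0.0 km
  N04: calculated 73.1 vs reported 99.2 → residual 26.1 km
N01, N02, N03 are mutually consistent (residuals ≈ 0); N04 is off by 26.1 km.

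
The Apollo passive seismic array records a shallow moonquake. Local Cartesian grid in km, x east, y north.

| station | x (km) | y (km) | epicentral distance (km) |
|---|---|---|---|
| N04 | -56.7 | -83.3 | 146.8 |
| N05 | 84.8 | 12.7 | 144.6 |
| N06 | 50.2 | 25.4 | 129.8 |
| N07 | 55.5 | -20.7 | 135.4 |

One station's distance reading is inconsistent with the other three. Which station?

N06

Solve using three stations at a time. Using N04, N05, N07 (subtract circle equations pairwise → linear system) gives (x, y) ≈ (-50.7, 63.4).
Distances from that point to each station vs reported:
  N04: calculated 146.8 vs reported 146.8 → residual 0.0 km
  N05: calculated 144.6 vs reported 144.6 → residual 0.0 km
  N06: calculated 107.8 vs reported 129.8 → residual 22.0 km
  N07: calculated 135.4 vs reported 135.4 → residual 0.0 km
N04, N05, N07 are mutually consistent (residuals ≈ 0); N06 is off by 22.0 km.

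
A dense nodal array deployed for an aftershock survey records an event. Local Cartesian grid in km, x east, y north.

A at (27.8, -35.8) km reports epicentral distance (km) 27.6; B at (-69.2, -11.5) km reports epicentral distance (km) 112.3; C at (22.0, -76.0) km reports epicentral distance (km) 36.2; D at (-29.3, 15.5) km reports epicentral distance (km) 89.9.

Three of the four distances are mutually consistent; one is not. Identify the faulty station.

A

Solve using three stations at a time. Using B, C, D (subtract circle equations pairwise → linear system) gives (x, y) ≈ (38.4, -43.7).
Distances from that point to each station vs reported:
  A: calculated 13.2 vs reported 27.6 → residual 14.4 km
  B: calculated 112.3 vs reported 112.3 → residual 0.0 km
  C: calculated 36.3 vs reported 36.2 → residual 0.1 km
  D: calculated 89.9 vs reported 89.9 → residual 0.0 km
B, C, D are mutually consistent (residuals ≈ 0); A is off by 14.4 km.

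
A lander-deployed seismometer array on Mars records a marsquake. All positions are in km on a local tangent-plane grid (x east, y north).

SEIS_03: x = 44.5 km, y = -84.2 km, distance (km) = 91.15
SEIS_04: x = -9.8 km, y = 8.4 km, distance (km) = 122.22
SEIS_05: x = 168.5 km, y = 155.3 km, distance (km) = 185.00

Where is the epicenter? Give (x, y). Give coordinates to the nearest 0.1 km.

Circle about each station: (x − 44.5)² + (y + 84.2)² = 91.15²; (x + 9.8)² + (y − 8.4)² = 122.22²; (x − 168.5)² + (y − 155.3)² = 185.00².
Subtracting pairs of circle equations eliminates x²+y² and gives linear equations (the radical axes):
-108.6 x + 185.2 y = -15532.70
248.0 x + 479.0 y = 17523.77
Solving the 2×2 system: x ≈ 109.1, y ≈ -19.9 km.

(109.1, -19.9)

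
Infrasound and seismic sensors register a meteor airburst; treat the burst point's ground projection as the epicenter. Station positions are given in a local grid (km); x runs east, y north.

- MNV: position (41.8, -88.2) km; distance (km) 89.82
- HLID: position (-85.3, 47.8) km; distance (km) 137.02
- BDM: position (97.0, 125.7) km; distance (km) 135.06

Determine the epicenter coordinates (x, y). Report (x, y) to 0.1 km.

Circle about each station: (x − 41.8)² + (y + 88.2)² = 89.82²; (x + 85.3)² + (y − 47.8)² = 137.02²; (x − 97.0)² + (y − 125.7)² = 135.06².
Subtracting pairs of circle equations eliminates x²+y² and gives linear equations (the radical axes):
-254.2 x + 272.0 y = -10672.40
110.4 x + 427.8 y = 5509.44
Solving the 2×2 system: x ≈ 43.7, y ≈ 1.6 km.
Check against MNV (with the unrounded x, y): √((x − 41.8)²+(y + 88.2)²) = 89.82 ≈ 89.82 km. ✓

43.7 km east, 1.6 km north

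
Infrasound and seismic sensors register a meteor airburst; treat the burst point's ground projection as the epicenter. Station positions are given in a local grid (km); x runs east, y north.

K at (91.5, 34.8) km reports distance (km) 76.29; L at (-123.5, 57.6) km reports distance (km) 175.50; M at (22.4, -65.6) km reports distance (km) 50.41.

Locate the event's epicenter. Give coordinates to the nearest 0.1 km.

Circle about each station: (x − 91.5)² + (y − 34.8)² = 76.29²; (x + 123.5)² + (y − 57.6)² = 175.50²; (x − 22.4)² + (y + 65.6)² = 50.41².
Subtracting the K equation from the L and M equations removes the quadratic terms:
-430.0 x + 45.6 y = -15993.37
-138.2 x − 200.8 y = -1499.17
Solving the 2×2 system: x ≈ 35.4, y ≈ -16.9 km.

(35.4, -16.9)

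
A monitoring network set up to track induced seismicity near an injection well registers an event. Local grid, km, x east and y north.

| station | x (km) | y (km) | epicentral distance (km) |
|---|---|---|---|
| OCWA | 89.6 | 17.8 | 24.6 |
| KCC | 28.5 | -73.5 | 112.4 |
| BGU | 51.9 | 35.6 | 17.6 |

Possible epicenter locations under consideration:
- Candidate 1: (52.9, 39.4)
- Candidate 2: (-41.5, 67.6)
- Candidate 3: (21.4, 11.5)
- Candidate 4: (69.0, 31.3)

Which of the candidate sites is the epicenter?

Candidate 4

For each candidate, compare |candidate − station| to the reported distance:
Candidate 1: residuals OCWA 18.0, KCC 3.1, BGU 13.7 → max 18.0 km
Candidate 2: residuals OCWA 115.6, KCC 45.1, BGU 81.1 → max 115.6 km
Candidate 3: residuals OCWA 43.9, KCC 27.1, BGU 21.3 → max 43.9 km
Candidate 4: residuals OCWA 0.0, KCC 0.0, BGU 0.0 → max 0.0 km
Only Candidate 4 has all residuals ≈ 0.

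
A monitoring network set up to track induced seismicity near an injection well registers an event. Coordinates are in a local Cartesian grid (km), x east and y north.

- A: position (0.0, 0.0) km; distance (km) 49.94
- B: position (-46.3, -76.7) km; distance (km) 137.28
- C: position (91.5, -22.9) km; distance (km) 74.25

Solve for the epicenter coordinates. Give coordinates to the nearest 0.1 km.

39.7 km east, 30.3 km north

Circle about each station: x² + y² = 49.94²; (x + 46.3)² + (y + 76.7)² = 137.28²; (x − 91.5)² + (y + 22.9)² = 74.25².
Subtracting the A equation from the B and C equations removes the quadratic terms:
-92.6 x − 153.4 y = -8325.21
183.0 x − 45.8 y = 5877.60
Solving the 2×2 system: x ≈ 39.7, y ≈ 30.3 km.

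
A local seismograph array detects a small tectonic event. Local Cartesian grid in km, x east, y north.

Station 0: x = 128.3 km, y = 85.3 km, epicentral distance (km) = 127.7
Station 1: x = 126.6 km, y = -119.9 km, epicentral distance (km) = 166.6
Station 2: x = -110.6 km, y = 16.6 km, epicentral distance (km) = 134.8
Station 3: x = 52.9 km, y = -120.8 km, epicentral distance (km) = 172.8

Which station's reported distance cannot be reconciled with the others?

Station 3

Solve using three stations at a time. Using Station 0, Station 1, Station 2 (subtract circle equations pairwise → linear system) gives (x, y) ≈ (24.1, 11.5).
Distances from that point to each station vs reported:
  Station 0: calculated 127.7 vs reported 127.7 → residual 0.0 km
  Station 1: calculated 166.6 vs reported 166.6 → residual 0.0 km
  Station 2: calculated 134.8 vs reported 134.8 → residual 0.0 km
  Station 3: calculated 135.3 vs reported 172.8 → residual 37.5 km
Station 0, Station 1, Station 2 are mutually consistent (residuals ≈ 0); Station 3 is off by 37.5 km.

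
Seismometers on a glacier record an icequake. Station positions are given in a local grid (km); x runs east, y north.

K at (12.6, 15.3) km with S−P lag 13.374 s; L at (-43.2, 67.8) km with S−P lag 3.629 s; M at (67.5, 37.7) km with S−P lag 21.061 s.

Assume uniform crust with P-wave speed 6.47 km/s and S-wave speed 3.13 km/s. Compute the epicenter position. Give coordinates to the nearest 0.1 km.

Distance from S−P lag: d = Δt · v_P v_S / (v_P − v_S) = Δt · (6.47·3.13)/(6.47−3.13) ≈ 6.0632·Δt.
So d_K = 81.09, d_L = 22.00, d_M = 127.70 km.
Circle about each station: (x − 12.6)² + (y − 15.3)² = 81.09²; (x + 43.2)² + (y − 67.8)² = 22.00²; (x − 67.5)² + (y − 37.7)² = 127.70².
Subtracting the K equation from the L and M equations removes the quadratic terms:
-111.6 x + 105.0 y = 12161.82
109.8 x + 44.8 y = -4147.01
Solving the 2×2 system: x ≈ -59.3, y ≈ 52.8 km.

(-59.3, 52.8)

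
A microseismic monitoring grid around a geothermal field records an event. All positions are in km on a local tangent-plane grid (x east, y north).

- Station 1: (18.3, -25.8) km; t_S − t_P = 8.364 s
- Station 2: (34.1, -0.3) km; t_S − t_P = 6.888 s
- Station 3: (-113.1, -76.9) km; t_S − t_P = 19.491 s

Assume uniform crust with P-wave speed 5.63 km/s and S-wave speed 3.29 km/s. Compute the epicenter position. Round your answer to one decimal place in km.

x ≈ -7.2 km, y ≈ 35.3 km

Distance from S−P lag: d = Δt · v_P v_S / (v_P − v_S) = Δt · (5.63·3.29)/(5.63−3.29) ≈ 7.9157·Δt.
So d_Station 1 = 66.21, d_Station 2 = 54.52, d_Station 3 = 154.28 km.
Circle about each station: (x − 18.3)² + (y + 25.8)² = 66.21²; (x − 34.1)² + (y + 0.3)² = 54.52²; (x + 113.1)² + (y + 76.9)² = 154.28².
Subtracting the Station 1 equation from the Station 2 and Station 3 equations removes the quadratic terms:
31.6 x + 51.0 y = 1573.70
-262.8 x − 102.2 y = -1713.86
Solving the 2×2 system: x ≈ -7.2, y ≈ 35.3 km.
Check against Station 1 (with the unrounded x, y): √((x − 18.3)²+(y + 25.8)²) = 66.24 ≈ 66.21 km. ✓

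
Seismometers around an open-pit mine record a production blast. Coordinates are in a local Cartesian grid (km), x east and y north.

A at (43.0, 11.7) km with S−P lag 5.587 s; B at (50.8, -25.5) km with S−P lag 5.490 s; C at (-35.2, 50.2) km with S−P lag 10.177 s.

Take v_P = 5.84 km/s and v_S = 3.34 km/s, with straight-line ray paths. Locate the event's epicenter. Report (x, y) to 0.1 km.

Distance from S−P lag: d = Δt · v_P v_S / (v_P − v_S) = Δt · (5.84·3.34)/(5.84−3.34) ≈ 7.8022·Δt.
So d_A = 43.59, d_B = 42.83, d_C = 79.40 km.
Circle about each station: (x − 43.0)² + (y − 11.7)² = 43.59²; (x − 50.8)² + (y + 25.5)² = 42.83²; (x + 35.2)² + (y − 50.2)² = 79.40².
Subtracting the A equation from the B and C equations removes the quadratic terms:
15.6 x − 74.4 y = 1310.68
-156.4 x + 77.0 y = -2631.08
Solving the 2×2 system: x ≈ 9.1, y ≈ -15.7 km.

(9.1, -15.7)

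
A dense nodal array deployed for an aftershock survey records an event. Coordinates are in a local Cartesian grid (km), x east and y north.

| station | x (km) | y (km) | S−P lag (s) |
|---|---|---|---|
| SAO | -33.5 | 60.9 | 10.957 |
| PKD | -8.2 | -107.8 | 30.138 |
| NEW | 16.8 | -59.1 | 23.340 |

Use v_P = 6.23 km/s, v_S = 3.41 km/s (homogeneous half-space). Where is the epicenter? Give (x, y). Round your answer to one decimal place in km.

Distance from S−P lag: d = Δt · v_P v_S / (v_P − v_S) = Δt · (6.23·3.41)/(6.23−3.41) ≈ 7.5334·Δt.
So d_SAO = 82.54, d_PKD = 227.04, d_NEW = 175.83 km.
Circle about each station: (x + 33.5)² + (y − 60.9)² = 82.54²; (x + 8.2)² + (y + 107.8)² = 227.04²; (x − 16.8)² + (y + 59.1)² = 175.83².
Subtracting the SAO equation from the PKD and NEW equations removes the quadratic terms:
50.6 x − 337.4 y = -37877.29
100.6 x − 240.0 y = -25159.35
Solving the 2×2 system: x ≈ 27.6, y ≈ 116.4 km.
Check against SAO (with the unrounded x, y): √((x + 33.5)²+(y − 60.9)²) = 82.55 ≈ 82.54 km. ✓

(27.6, 116.4)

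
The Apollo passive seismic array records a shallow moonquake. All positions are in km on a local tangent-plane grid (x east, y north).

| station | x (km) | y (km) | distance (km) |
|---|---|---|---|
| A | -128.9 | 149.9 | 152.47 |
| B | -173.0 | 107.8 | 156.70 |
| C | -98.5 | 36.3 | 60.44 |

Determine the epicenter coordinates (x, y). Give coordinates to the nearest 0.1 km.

(-38.8, 26.9)

Circle about each station: (x + 128.9)² + (y − 149.9)² = 152.47²; (x + 173.0)² + (y − 107.8)² = 156.70²; (x + 98.5)² + (y − 36.3)² = 60.44².
Subtracting the A equation from the B and C equations removes the quadratic terms:
-88.2 x − 84.2 y = 1156.83
60.8 x − 227.2 y = -8471.17
Solving the 2×2 system: x ≈ -38.8, y ≈ 26.9 km.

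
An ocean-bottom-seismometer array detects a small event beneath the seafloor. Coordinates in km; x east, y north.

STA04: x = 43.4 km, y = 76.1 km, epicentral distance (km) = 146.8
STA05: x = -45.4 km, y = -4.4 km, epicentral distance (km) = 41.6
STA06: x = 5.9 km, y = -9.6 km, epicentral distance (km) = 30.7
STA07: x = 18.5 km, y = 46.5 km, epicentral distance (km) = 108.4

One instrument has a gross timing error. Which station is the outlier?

Solve using three stations at a time. Using STA04, STA05, STA07 (subtract circle equations pairwise → linear system) gives (x, y) ≈ (-38.8, -45.6).
Distances from that point to each station vs reported:
  STA04: calculated 146.8 vs reported 146.8 → residual 0.0 km
  STA05: calculated 41.7 vs reported 41.6 → residual 0.1 km
  STA06: calculated 57.4 vs reported 30.7 → residual 26.7 km
  STA07: calculated 108.4 vs reported 108.4 → residual 0.0 km
STA04, STA05, STA07 are mutually consistent (residuals ≈ 0); STA06 is off by 26.7 km.

STA06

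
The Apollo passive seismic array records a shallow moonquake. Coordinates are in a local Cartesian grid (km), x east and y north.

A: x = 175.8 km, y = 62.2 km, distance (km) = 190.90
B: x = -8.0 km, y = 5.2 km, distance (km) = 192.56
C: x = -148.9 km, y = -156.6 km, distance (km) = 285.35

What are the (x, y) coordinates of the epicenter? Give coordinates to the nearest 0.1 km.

Circle about each station: (x − 175.8)² + (y − 62.2)² = 190.90²; (x + 8.0)² + (y − 5.2)² = 192.56²; (x + 148.9)² + (y + 156.6)² = 285.35².
Subtracting the A equation from the B and C equations removes the quadratic terms:
-367.6 x − 114.0 y = -35319.98
-649.4 x − 437.6 y = -33061.52
Solving the 2×2 system: x ≈ 134.6, y ≈ -124.2 km.

x ≈ 134.6 km, y ≈ -124.2 km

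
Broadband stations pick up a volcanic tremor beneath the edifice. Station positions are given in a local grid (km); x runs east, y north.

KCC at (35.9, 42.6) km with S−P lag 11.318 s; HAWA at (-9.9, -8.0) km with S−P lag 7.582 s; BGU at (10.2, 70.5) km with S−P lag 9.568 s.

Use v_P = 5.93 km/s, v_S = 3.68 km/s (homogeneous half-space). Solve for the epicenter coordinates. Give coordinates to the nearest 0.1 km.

Distance from S−P lag: d = Δt · v_P v_S / (v_P − v_S) = Δt · (5.93·3.68)/(5.93−3.68) ≈ 9.6988·Δt.
So d_KCC = 109.77, d_HAWA = 73.54, d_BGU = 92.80 km.
Circle about each station: (x − 35.9)² + (y − 42.6)² = 109.77²; (x + 9.9)² + (y + 8.0)² = 73.54²; (x − 10.2)² + (y − 70.5)² = 92.80².
Subtracting pairs of circle equations eliminates x²+y² and gives linear equations (the radical axes):
-91.6 x − 101.2 y = 3699.76
-51.4 x + 55.8 y = 5408.33
Solving the 2×2 system: x ≈ -73.1, y ≈ 29.6 km.

x ≈ -73.1 km, y ≈ 29.6 km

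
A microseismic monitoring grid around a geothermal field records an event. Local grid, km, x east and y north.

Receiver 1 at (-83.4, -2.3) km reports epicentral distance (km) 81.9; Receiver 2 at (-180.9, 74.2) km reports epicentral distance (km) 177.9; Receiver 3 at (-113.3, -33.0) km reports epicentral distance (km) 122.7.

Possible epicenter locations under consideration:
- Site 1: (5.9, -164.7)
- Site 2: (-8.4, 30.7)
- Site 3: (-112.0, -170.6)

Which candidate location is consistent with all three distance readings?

Site 2

For each candidate, compare |candidate − station| to the reported distance:
Site 1: residuals Receiver 1 103.4, Receiver 2 125.4, Receiver 3 54.9 → max 125.4 km
Site 2: residuals Receiver 1 0.0, Receiver 2 0.0, Receiver 3 0.0 → max 0.0 km
Site 3: residuals Receiver 1 88.8, Receiver 2 76.4, Receiver 3 14.9 → max 88.8 km
Only Site 2 has all residuals ≈ 0.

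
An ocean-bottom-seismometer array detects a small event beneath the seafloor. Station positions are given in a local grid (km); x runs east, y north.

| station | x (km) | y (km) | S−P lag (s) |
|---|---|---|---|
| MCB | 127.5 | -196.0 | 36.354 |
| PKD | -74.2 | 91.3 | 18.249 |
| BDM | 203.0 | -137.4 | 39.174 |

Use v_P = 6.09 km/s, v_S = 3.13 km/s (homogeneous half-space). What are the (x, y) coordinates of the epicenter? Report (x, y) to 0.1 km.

Distance from S−P lag: d = Δt · v_P v_S / (v_P − v_S) = Δt · (6.09·3.13)/(6.09−3.13) ≈ 6.4398·Δt.
So d_MCB = 234.11, d_PKD = 117.52, d_BDM = 252.27 km.
Circle about each station: (x − 127.5)² + (y + 196.0)² = 234.11²; (x + 74.2)² + (y − 91.3)² = 117.52²; (x − 203.0)² + (y + 137.4)² = 252.27².
Subtracting the MCB equation from the PKD and BDM equations removes the quadratic terms:
-403.4 x + 574.6 y = 165.62
151.0 x + 117.2 y = -3417.15
Solving the 2×2 system: x ≈ -14.8, y ≈ -10.1 km.
Check against MCB (with the unrounded x, y): √((x − 127.5)²+(y + 196.0)²) = 234.11 ≈ 234.11 km. ✓

x ≈ -14.8 km, y ≈ -10.1 km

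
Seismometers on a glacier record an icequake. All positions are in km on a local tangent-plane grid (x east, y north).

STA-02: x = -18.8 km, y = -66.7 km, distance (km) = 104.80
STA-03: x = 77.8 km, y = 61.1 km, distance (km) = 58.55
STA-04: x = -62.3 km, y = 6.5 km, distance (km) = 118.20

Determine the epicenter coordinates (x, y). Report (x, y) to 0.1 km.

x ≈ 55.9 km, y ≈ 6.8 km

Circle about each station: (x + 18.8)² + (y + 66.7)² = 104.80²; (x − 77.8)² + (y − 61.1)² = 58.55²; (x + 62.3)² + (y − 6.5)² = 118.20².
Subtracting pairs of circle equations eliminates x²+y² and gives linear equations (the radical axes):
193.2 x + 255.6 y = 12538.66
-87.0 x + 146.4 y = -3866.99
Solving the 2×2 system: x ≈ 55.9, y ≈ 6.8 km.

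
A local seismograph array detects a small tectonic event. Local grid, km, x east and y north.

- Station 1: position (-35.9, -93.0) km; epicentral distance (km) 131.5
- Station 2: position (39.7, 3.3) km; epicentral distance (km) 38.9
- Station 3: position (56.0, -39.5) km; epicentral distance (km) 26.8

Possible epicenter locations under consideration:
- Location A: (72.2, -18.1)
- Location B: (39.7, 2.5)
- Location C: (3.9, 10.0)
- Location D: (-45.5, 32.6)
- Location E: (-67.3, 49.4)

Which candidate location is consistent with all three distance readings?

Location A

For each candidate, compare |candidate − station| to the reported distance:
Location A: residuals Station 1 0.0, Station 2 0.0, Station 3 0.0 → max 0.0 km
Location B: residuals Station 1 9.7, Station 2 38.1, Station 3 18.3 → max 38.1 km
Location C: residuals Station 1 21.1, Station 2 2.5, Station 3 45.1 → max 45.1 km
Location D: residuals Station 1 5.5, Station 2 51.2, Station 3 97.7 → max 97.7 km
Location E: residuals Station 1 14.3, Station 2 77.6, Station 3 125.2 → max 125.2 km
Only Location A has all residuals ≈ 0.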